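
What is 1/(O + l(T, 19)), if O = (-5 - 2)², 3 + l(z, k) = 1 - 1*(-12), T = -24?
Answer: 1/59 ≈ 0.016949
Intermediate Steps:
l(z, k) = 10 (l(z, k) = -3 + (1 - 1*(-12)) = -3 + (1 + 12) = -3 + 13 = 10)
O = 49 (O = (-7)² = 49)
1/(O + l(T, 19)) = 1/(49 + 10) = 1/59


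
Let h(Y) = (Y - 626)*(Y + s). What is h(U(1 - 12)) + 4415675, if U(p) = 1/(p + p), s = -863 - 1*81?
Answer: 2423238137/484 ≈ 5.0067e+6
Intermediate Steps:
s = -944 (s = -863 - 81 = -944)
U(p) = 1/(2*p)
h(Y) = (-944 + Y)*(-626 + Y) (h(Y) = (Y - 626)*(Y - 944) = (-626 + Y)*(-944 + Y) = (-944 + Y)*(-626 + Y))
h(U(1 - 12)) + 4415675 = (590944 + (1/(2*(1 - 12)))**2 - 785/(1 - 12)) + 4415675 = (590944 + ((1/2)/(-11))**2 - 785/(-11)) + 4415675 = (590944 + ((1/2)*(-1/11))**2 - 785*(-1)/11) + 4415675 = (590944 + (-1/22)**2 - 1570*(-1/22)) + 4415675 = (590944 + 1/484 + 785/11) + 4415675 = 286051437/484 + 4415675 = 2423238137/484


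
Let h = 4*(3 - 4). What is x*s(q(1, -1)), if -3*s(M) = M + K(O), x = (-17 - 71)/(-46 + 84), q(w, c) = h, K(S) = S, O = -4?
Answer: -352/57 ≈ -6.1754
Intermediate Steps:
h = -4 (h = 4*(-1) = -4)
q(w, c) = -4
x = -44/19 (x = -88/38 = -88*1/38 = -44/19 ≈ -2.3158)
s(M) = 4/3 - M/3 (s(M) = -(M - 4)/3 = -(-4 + M)/3 = 4/3 - M/3)
x*s(q(1, -1)) = -44*(4/3 - 1/3*(-4))/19 = -44*(4/3 + 4/3)/19 = -44/19*8/3 = -352/57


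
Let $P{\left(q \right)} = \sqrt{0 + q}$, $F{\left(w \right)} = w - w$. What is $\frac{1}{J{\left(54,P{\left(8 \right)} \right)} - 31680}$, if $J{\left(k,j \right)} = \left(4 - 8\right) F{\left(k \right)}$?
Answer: $- \frac{1}{31680} \approx -3.1566 \cdot 10^{-5}$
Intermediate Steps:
$F{\left(w \right)} = 0$
$P{\left(q \right)} = \sqrt{q}$
$J{\left(k,j \right)} = 0$ ($J{\left(k,j \right)} = \left(4 - 8\right) 0 = \left(-4\right) 0 = 0$)
$\frac{1}{J{\left(54,P{\left(8 \right)} \right)} - 31680} = \frac{1}{0 - 31680} = \frac{1}{-31680} = - \frac{1}{31680}$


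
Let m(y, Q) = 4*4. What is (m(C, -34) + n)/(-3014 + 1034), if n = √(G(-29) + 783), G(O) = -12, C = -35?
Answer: -4/495 - √771/1980 ≈ -0.022105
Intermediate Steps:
m(y, Q) = 16
n = √771 (n = √(-12 + 783) = √771 ≈ 27.767)
(m(C, -34) + n)/(-3014 + 1034) = (16 + √771)/(-3014 + 1034) = (16 + √771)/(-1980) = (16 + √771)*(-1/1980) = -4/495 - √771/1980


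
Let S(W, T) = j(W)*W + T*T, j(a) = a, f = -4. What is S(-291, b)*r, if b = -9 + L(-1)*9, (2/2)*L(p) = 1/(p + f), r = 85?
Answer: 36038997/5 ≈ 7.2078e+6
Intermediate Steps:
L(p) = 1/(-4 + p) (L(p) = 1/(p - 4) = 1/(-4 + p))
b = -54/5 (b = -9 + 9/(-4 - 1) = -9 + 9/(-5) = -9 - ⅕*9 = -9 - 9/5 = -54/5 ≈ -10.800)
S(W, T) = T² + W² (S(W, T) = W*W + T*T = W² + T² = T² + W²)
S(-291, b)*r = ((-54/5)² + (-291)²)*85 = (2916/25 + 84681)*85 = (2119941/25)*85 = 36038997/5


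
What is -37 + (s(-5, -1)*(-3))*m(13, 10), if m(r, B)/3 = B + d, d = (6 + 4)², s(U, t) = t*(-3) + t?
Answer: -2017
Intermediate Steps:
s(U, t) = -2*t (s(U, t) = -3*t + t = -2*t)
d = 100 (d = 10² = 100)
m(r, B) = 300 + 3*B (m(r, B) = 3*(B + 100) = 3*(100 + B) = 300 + 3*B)
-37 + (s(-5, -1)*(-3))*m(13, 10) = -37 + (-2*(-1)*(-3))*(300 + 3*10) = -37 + (2*(-3))*(300 + 30) = -37 - 6*330 = -37 - 1980 = -2017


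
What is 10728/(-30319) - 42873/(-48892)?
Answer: 775353111/1482356548 ≈ 0.52305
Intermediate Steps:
10728/(-30319) - 42873/(-48892) = 10728*(-1/30319) - 42873*(-1/48892) = -10728/30319 + 42873/48892 = 775353111/1482356548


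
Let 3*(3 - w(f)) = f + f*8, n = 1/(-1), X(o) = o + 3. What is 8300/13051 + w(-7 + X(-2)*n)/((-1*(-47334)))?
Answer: 131074859/205918678 ≈ 0.63654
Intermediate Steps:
X(o) = 3 + o
n = -1
w(f) = 3 - 3*f (w(f) = 3 - (f + f*8)/3 = 3 - (f + 8*f)/3 = 3 - 3*f)
8300/13051 + w(-7 + X(-2)*n)/((-1*(-47334))) = 8300/13051 + (3 - 3*(-7 + (3 - 2)*(-1)))/((-1*(-47334))) = 8300*(1/13051) + (3 - 3*(-7 + 1*(-1)))/47334 = 8300/13051 + (3 - 3*(-7 - 1))*(1/47334) = 8300/13051 + (3 - 3*(-8))*(1/47334) = 8300/13051 + (3 + 24)*(1/47334) = 8300/13051 + 27*(1/47334) = 8300/13051 + 9/15778 = 131074859/205918678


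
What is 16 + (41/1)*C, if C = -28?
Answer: -1132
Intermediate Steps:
16 + (41/1)*C = 16 + (41/1)*(-28) = 16 + (41*1)*(-28) = 16 + 41*(-28) = 16 - 1148 = -1132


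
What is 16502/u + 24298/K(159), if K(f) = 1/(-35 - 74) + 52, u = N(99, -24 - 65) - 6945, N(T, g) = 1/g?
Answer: 814359808433/1751403351 ≈ 464.98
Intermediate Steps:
u = -618106/89 (u = 1/(-24 - 65) - 6945 = 1/(-89) - 6945 = -1/89 - 6945 = -618106/89 ≈ -6945.0)
K(f) = 5667/109 (K(f) = 1/(-109) + 52 = -1/109 + 52 = 5667/109)
16502/u + 24298/K(159) = 16502/(-618106/89) + 24298/(5667/109) = 16502*(-89/618106) + 24298*(109/5667) = -734339/309053 + 2648482/5667 = 814359808433/1751403351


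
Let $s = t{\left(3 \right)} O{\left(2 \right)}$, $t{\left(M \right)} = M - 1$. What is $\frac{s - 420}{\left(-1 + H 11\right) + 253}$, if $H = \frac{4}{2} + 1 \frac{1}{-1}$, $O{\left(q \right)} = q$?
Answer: $- \frac{416}{263} \approx -1.5817$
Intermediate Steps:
$t{\left(M \right)} = -1 + M$ ($t{\left(M \right)} = M - 1 = -1 + M$)
$s = 4$ ($s = \left(-1 + 3\right) 2 = 2 \cdot 2 = 4$)
$H = 1$ ($H = 4 \cdot \frac{1}{2} + 1 \left(-1\right) = 2 - 1 = 1$)
$\frac{s - 420}{\left(-1 + H 11\right) + 253} = \frac{4 - 420}{\left(-1 + 1 \cdot 11\right) + 253} = - \frac{416}{\left(-1 + 11\right) + 253} = - \frac{416}{10 + 253} = - \frac{416}{263}$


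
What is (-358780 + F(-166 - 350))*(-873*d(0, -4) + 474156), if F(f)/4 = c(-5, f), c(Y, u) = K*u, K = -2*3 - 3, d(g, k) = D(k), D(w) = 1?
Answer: -161012769732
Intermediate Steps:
d(g, k) = 1
K = -9 (K = -6 - 3 = -9)
c(Y, u) = -9*u
F(f) = -36*f (F(f) = 4*(-9*f) = -36*f)
(-358780 + F(-166 - 350))*(-873*d(0, -4) + 474156) = (-358780 - 36*(-166 - 350))*(-873*1 + 474156) = (-358780 - 36*(-516))*(-873 + 474156) = (-358780 + 18576)*473283 = -340204*473283 = -161012769732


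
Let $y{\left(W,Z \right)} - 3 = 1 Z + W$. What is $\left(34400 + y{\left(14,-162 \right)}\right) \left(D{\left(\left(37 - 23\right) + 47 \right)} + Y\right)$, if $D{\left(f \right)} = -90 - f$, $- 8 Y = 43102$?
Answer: $- \frac{758919525}{4} \approx -1.8973 \cdot 10^{8}$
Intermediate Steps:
$Y = - \frac{21551}{4}$ ($Y = \left(- \frac{1}{8}\right) 43102 = - \frac{21551}{4} \approx -5387.8$)
$y{\left(W,Z \right)} = 3 + W + Z$ ($y{\left(W,Z \right)} = 3 + \left(1 Z + W\right) = 3 + \left(Z + W\right) = 3 + \left(W + Z\right) = 3 + W + Z$)
$\left(34400 + y{\left(14,-162 \right)}\right) \left(D{\left(\left(37 - 23\right) + 47 \right)} + Y\right) = \left(34400 + \left(3 + 14 - 162\right)\right) \left(\left(-90 - \left(\left(37 - 23\right) + 47\right)\right) - \frac{21551}{4}\right) = \left(34400 - 145\right) \left(\left(-90 - \left(14 + 47\right)\right) - \frac{21551}{4}\right) = 34255 \left(\left(-90 - 61\right) - \frac{21551}{4}\right) = 34255 \left(-151 - \frac{21551}{4}\right) = 34255 \left(- \frac{22155}{4}\right) = - \frac{758919525}{4}$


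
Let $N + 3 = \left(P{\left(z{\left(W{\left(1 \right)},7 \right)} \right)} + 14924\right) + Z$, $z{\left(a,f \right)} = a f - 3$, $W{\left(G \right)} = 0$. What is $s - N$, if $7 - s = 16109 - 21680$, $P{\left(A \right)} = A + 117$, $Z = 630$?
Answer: $-10087$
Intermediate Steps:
$z{\left(a,f \right)} = -3 + a f$
$P{\left(A \right)} = 117 + A$
$s = 5578$ ($s = 7 - \left(16109 - 21680\right) = 7 - -5571 = 7 + 5571 = 5578$)
$N = 15665$ ($N = -3 + \left(\left(\left(117 + \left(-3 + 0 \cdot 7\right)\right) + 14924\right) + 630\right) = -3 + \left(\left(\left(117 + \left(-3 + 0\right)\right) + 14924\right) + 630\right) = -3 + \left(\left(\left(117 - 3\right) + 14924\right) + 630\right) = -3 + \left(\left(114 + 14924\right) + 630\right) = -3 + \left(15038 + 630\right) = -3 + 15668 = 15665$)
$s - N = 5578 - 15665 = -10087$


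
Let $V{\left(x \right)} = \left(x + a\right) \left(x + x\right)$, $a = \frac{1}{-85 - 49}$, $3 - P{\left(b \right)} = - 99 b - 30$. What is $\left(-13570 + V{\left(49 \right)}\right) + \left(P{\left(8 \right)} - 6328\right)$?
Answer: $- \frac{956206}{67} \approx -14272.0$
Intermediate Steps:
$P{\left(b \right)} = 33 + 99 b$ ($P{\left(b \right)} = 3 - \left(- 99 b - 30\right) = 3 - \left(-30 - 99 b\right) = 3 + \left(30 + 99 b\right) = 33 + 99 b$)
$a = - \frac{1}{134}$ ($a = \frac{1}{-134} = - \frac{1}{134} \approx -0.0074627$)
$V{\left(x \right)} = 2 x \left(- \frac{1}{134} + x\right)$ ($V{\left(x \right)} = \left(x - \frac{1}{134}\right) \left(x + x\right) = \left(- \frac{1}{134} + x\right) 2 x = 2 x \left(- \frac{1}{134} + x\right)$)
$\left(-13570 + V{\left(49 \right)}\right) + \left(P{\left(8 \right)} - 6328\right) = \left(-13570 + \frac{1}{67} \cdot 49 \left(-1 + 134 \cdot 49\right)\right) + \left(\left(33 + 99 \cdot 8\right) - 6328\right) = \left(-13570 + \frac{1}{67} \cdot 49 \left(-1 + 6566\right)\right) + \left(\left(33 + 792\right) - 6328\right) = \left(-13570 + \frac{1}{67} \cdot 49 \cdot 6565\right) + \left(825 - 6328\right) = \left(-13570 + \frac{321685}{67}\right) - 5503 = - \frac{587505}{67} - 5503 = - \frac{956206}{67}$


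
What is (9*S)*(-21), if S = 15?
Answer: -2835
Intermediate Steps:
(9*S)*(-21) = (9*15)*(-21) = 135*(-21) = -2835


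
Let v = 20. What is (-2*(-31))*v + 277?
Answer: 1517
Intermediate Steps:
(-2*(-31))*v + 277 = -2*(-31)*20 + 277 = 62*20 + 277 = 1240 + 277 = 1517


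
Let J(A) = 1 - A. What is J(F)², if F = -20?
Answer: 441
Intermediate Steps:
J(F)² = (1 - 1*(-20))² = (1 + 20)² = 21² = 441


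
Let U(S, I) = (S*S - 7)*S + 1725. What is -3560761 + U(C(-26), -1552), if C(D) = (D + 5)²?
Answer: 82203998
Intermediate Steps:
C(D) = (5 + D)²
U(S, I) = 1725 + S*(-7 + S²) (U(S, I) = (S² - 7)*S + 1725 = (-7 + S²)*S + 1725 = S*(-7 + S²) + 1725 = 1725 + S*(-7 + S²))
-3560761 + U(C(-26), -1552) = -3560761 + (1725 + ((5 - 26)²)³ - 7*(5 - 26)²) = -3560761 + (1725 + ((-21)²)³ - 7*(-21)²) = -3560761 + (1725 + 441³ - 7*441) = -3560761 + (1725 + 85766121 - 3087) = -3560761 + 85764759 = 82203998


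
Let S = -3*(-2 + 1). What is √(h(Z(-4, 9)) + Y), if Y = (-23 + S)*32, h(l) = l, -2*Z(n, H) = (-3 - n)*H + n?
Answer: I*√2570/2 ≈ 25.348*I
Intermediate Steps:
Z(n, H) = -n/2 - H*(-3 - n)/2 (Z(n, H) = -((-3 - n)*H + n)/2 = -(H*(-3 - n) + n)/2 = -(n + H*(-3 - n))/2 = -n/2 - H*(-3 - n)/2)
S = 3 (S = -3*(-1) = 3)
Y = -640 (Y = (-23 + 3)*32 = -20*32 = -640)
√(h(Z(-4, 9)) + Y) = √((-½*(-4) + (3/2)*9 + (½)*9*(-4)) - 640) = √((2 + 27/2 - 18) - 640) = √(-5/2 - 640) = √(-1285/2) = I*√2570/2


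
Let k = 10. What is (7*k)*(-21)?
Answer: -1470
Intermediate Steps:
(7*k)*(-21) = (7*10)*(-21) = 70*(-21) = -1470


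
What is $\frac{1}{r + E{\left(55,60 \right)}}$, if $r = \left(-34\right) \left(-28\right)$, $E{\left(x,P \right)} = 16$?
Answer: $\frac{1}{968} \approx 0.0010331$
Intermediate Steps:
$r = 952$
$\frac{1}{r + E{\left(55,60 \right)}} = \frac{1}{952 + 16} = \frac{1}{968}$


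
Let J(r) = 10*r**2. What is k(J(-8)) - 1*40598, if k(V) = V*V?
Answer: 369002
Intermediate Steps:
k(V) = V**2
k(J(-8)) - 1*40598 = (10*(-8)**2)**2 - 1*40598 = (10*64)**2 - 40598 = 640**2 - 40598 = 409600 - 40598 = 369002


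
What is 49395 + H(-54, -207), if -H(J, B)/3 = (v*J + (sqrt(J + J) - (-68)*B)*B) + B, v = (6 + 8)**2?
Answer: -8659428 + 3726*I*sqrt(3) ≈ -8.6594e+6 + 6453.6*I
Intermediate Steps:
v = 196 (v = 14**2 = 196)
H(J, B) = -588*J - 3*B - 3*B*(68*B + sqrt(2)*sqrt(J)) (H(J, B) = -3*((196*J + (sqrt(J + J) - (-68)*B)*B) + B) = -3*((196*J + (sqrt(2*J) + 68*B)*B) + B) = -3*((196*J + (sqrt(2)*sqrt(J) + 68*B)*B) + B) = -3*((196*J + (68*B + sqrt(2)*sqrt(J))*B) + B) = -3*((196*J + B*(68*B + sqrt(2)*sqrt(J))) + B) = -3*(B + 196*J + B*(68*B + sqrt(2)*sqrt(J))) = -588*J - 3*B - 3*B*(68*B + sqrt(2)*sqrt(J)))
49395 + H(-54, -207) = 49395 + (-588*(-54) - 204*(-207)**2 - 3*(-207) - 3*(-207)*sqrt(2)*sqrt(-54)) = 49395 + (31752 - 204*42849 + 621 - 3*(-207)*sqrt(2)*3*I*sqrt(6)) = 49395 + (31752 - 8741196 + 621 + 3726*I*sqrt(3)) = 49395 + (-8708823 + 3726*I*sqrt(3)) = -8659428 + 3726*I*sqrt(3)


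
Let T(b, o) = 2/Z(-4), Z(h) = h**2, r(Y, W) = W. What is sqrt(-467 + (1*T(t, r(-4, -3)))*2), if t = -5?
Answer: I*sqrt(1867)/2 ≈ 21.604*I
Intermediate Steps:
T(b, o) = 1/8 (T(b, o) = 2/((-4)**2) = 2/16 = 2*(1/16) = 1/8)
sqrt(-467 + (1*T(t, r(-4, -3)))*2) = sqrt(-467 + (1*(1/8))*2) = sqrt(-467 + (1/8)*2) = sqrt(-467 + 1/4) = sqrt(-1867/4) = I*sqrt(1867)/2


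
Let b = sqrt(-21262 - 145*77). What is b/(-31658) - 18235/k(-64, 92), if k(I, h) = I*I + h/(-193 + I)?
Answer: -937279/210516 - 3*I*sqrt(3603)/31658 ≈ -4.4523 - 0.0056881*I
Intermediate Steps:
k(I, h) = I**2 + h/(-193 + I)
b = 3*I*sqrt(3603) (b = sqrt(-21262 - 11165) = sqrt(-32427) = 3*I*sqrt(3603) ≈ 180.07*I)
b/(-31658) - 18235/k(-64, 92) = (3*I*sqrt(3603))/(-31658) - 18235*(-193 - 64)/(92 + (-64)**3 - 193*(-64)**2) = (3*I*sqrt(3603))*(-1/31658) - 18235*(-257/(92 - 262144 - 193*4096)) = -3*I*sqrt(3603)/31658 - 18235*(-257/(92 - 262144 - 790528)) = -3*I*sqrt(3603)/31658 - 18235/((-1/257*(-1052580))) = -3*I*sqrt(3603)/31658 - 18235/1052580/257 = -3*I*sqrt(3603)/31658 - 18235*257/1052580 = -3*I*sqrt(3603)/31658 - 937279/210516 = -937279/210516 - 3*I*sqrt(3603)/31658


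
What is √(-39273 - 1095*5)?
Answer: 6*I*√1243 ≈ 211.54*I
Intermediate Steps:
√(-39273 - 1095*5) = √(-39273 - 5475) = √(-44748) = 6*I*√1243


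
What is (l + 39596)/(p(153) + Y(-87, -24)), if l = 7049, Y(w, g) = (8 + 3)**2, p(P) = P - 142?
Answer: 46645/132 ≈ 353.37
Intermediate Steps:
p(P) = -142 + P
Y(w, g) = 121 (Y(w, g) = 11**2 = 121)
(l + 39596)/(p(153) + Y(-87, -24)) = (7049 + 39596)/((-142 + 153) + 121) = 46645/(11 + 121) = 46645/132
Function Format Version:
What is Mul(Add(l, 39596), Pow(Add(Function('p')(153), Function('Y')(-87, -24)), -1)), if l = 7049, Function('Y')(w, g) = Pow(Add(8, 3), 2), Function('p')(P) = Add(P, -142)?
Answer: Rational(46645, 132) ≈ 353.37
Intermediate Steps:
Function('p')(P) = Add(-142, P)
Function('Y')(w, g) = 121 (Function('Y')(w, g) = Pow(11, 2) = 121)
Mul(Add(l, 39596), Pow(Add(Function('p')(153), Function('Y')(-87, -24)), -1)) = Mul(Add(7049, 39596), Pow(Add(Add(-142, 153), 121), -1)) = Mul(46645, Pow(Add(11, 121), -1)) = Mul(46645, Pow(132, -1)) = Mul(46645, Rational(1, 132)) = Rational(46645, 132)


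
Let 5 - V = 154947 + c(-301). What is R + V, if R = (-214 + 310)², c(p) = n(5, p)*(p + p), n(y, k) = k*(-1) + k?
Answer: -145726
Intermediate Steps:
n(y, k) = 0 (n(y, k) = -k + k = 0)
c(p) = 0 (c(p) = 0*(p + p) = 0*(2*p) = 0)
R = 9216 (R = 96² = 9216)
V = -154942 (V = 5 - (154947 + 0) = 5 - 1*154947 = 5 - 154947 = -154942)
R + V = 9216 - 154942 = -145726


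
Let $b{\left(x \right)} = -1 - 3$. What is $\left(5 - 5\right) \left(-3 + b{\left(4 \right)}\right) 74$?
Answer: $0$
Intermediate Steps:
$b{\left(x \right)} = -4$
$\left(5 - 5\right) \left(-3 + b{\left(4 \right)}\right) 74 = \left(5 - 5\right) \left(-3 - 4\right) 74 = 0 \left(-7\right) 74 = 0 \cdot 74 = 0$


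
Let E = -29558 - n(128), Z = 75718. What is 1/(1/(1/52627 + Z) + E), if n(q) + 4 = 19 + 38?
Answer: -3984811187/117994244005630 ≈ -3.3771e-5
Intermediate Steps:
n(q) = 53 (n(q) = -4 + (19 + 38) = -4 + 57 = 53)
E = -29611 (E = -29558 - 1*53 = -29558 - 53 = -29611)
1/(1/(1/52627 + Z) + E) = 1/(1/(1/52627 + 75718) - 29611) = 1/(1/(3984811187/52627) - 29611) = 1/(52627/3984811187 - 29611) = 1/(-117994244005630/3984811187) = -3984811187/117994244005630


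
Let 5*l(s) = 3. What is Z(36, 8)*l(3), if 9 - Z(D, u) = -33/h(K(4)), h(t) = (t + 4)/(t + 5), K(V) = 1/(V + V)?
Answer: 30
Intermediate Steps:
K(V) = 1/(2*V)
h(t) = (4 + t)/(5 + t)
l(s) = ⅗ (l(s) = (⅕)*3 = ⅗)
Z(D, u) = 50 (Z(D, u) = 9 - (-33)/((4 + (½)/4)/(5 + (½)/4)) = 9 - (-33)/((4 + (½)*(¼))/(5 + (½)*(¼))) = 9 - (-33)/((4 + ⅛)/(5 + ⅛)) = 9 - (-33)/((33/8)/(41/8)) = 9 - (-33)/((8/41)*(33/8)) = 9 - (-33)/33/41 = 9 - (-33)*41/33 = 9 - 1*(-41) = 9 + 41 = 50)
Z(36, 8)*l(3) = 50*(⅗) = 30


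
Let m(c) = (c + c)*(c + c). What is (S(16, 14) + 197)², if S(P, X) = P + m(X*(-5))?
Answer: 392554969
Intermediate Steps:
m(c) = 4*c² (m(c) = (2*c)*(2*c) = 4*c²)
S(P, X) = P + 100*X² (S(P, X) = P + 4*(X*(-5))² = P + 4*(-5*X)² = P + 4*(25*X²) = P + 100*X²)
(S(16, 14) + 197)² = ((16 + 100*14²) + 197)² = ((16 + 100*196) + 197)² = ((16 + 19600) + 197)² = (19616 + 197)² = 19813² = 392554969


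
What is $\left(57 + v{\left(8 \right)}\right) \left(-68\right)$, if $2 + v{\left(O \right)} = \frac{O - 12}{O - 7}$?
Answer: $-3468$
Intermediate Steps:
$v{\left(O \right)} = -2 + \frac{-12 + O}{-7 + O}$ ($v{\left(O \right)} = -2 + \frac{O - 12}{O - 7} = -2 + \frac{-12 + O}{-7 + O}$)
$\left(57 + v{\left(8 \right)}\right) \left(-68\right) = \left(57 + \frac{2 - 8}{-7 + 8}\right) \left(-68\right) = \left(57 + \frac{2 - 8}{1}\right) \left(-68\right) = \left(57 + 1 \left(-6\right)\right) \left(-68\right) = \left(57 - 6\right) \left(-68\right) = 51 \left(-68\right) = -3468$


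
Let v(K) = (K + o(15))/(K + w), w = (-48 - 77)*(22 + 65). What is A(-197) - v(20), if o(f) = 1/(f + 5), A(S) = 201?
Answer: 43637501/217100 ≈ 201.00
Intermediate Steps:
o(f) = 1/(5 + f)
w = -10875 (w = -125*87 = -10875)
v(K) = (1/20 + K)/(-10875 + K) (v(K) = (K + 1/(5 + 15))/(K - 10875) = (K + 1/20)/(-10875 + K) = (1/20 + K)/(-10875 + K))
A(-197) - v(20) = 201 - (1/20 + 20)/(-10875 + 20) = 201 - 401/((-10855)*20) = 201 - (-1)*401/(10855*20) = 201 - 1*(-401/217100) = 201 + 401/217100 = 43637501/217100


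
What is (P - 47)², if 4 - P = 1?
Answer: 1936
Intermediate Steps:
P = 3 (P = 4 - 1*1 = 4 - 1 = 3)
(P - 47)² = (3 - 47)² = (-44)² = 1936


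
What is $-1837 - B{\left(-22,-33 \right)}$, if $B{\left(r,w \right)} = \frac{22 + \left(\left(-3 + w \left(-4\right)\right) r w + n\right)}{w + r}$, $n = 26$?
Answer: $- \frac{7333}{55} \approx -133.33$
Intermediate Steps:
$B{\left(r,w \right)} = \frac{48 + r w \left(-3 - 4 w\right)}{r + w}$ ($B{\left(r,w \right)} = \frac{22 + \left(\left(-3 + w \left(-4\right)\right) r w + 26\right)}{w + r} = \frac{22 + \left(\left(-3 - 4 w\right) r w + 26\right)}{r + w} = \frac{22 + \left(r \left(-3 - 4 w\right) w + 26\right)}{r + w} = \frac{22 + \left(r w \left(-3 - 4 w\right) + 26\right)}{r + w} = \frac{22 + \left(26 + r w \left(-3 - 4 w\right)\right)}{r + w} = \frac{48 + r w \left(-3 - 4 w\right)}{r + w}$)
$-1837 - B{\left(-22,-33 \right)} = -1837 - \frac{48 - - 88 \left(-33\right)^{2} - \left(-66\right) \left(-33\right)}{-22 - 33} = -1837 - \frac{48 - \left(-88\right) 1089 - 2178}{-55} = -1837 - - \frac{48 + 95832 - 2178}{55} = -1837 - \left(- \frac{1}{55}\right) 93702 = -1837 - - \frac{93702}{55} = -1837 + \frac{93702}{55} = - \frac{7333}{55}$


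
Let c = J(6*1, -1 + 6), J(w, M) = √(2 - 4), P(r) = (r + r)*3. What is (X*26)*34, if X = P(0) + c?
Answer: 884*I*√2 ≈ 1250.2*I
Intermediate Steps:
P(r) = 6*r (P(r) = (2*r)*3 = 6*r)
J(w, M) = I*√2 (J(w, M) = √(-2) = I*√2)
c = I*√2 ≈ 1.4142*I
X = I*√2 (X = 6*0 + I*√2 = 0 + I*√2 = I*√2 ≈ 1.4142*I)
(X*26)*34 = ((I*√2)*26)*34 = (26*I*√2)*34 = 884*I*√2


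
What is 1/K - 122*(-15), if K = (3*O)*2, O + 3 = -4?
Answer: 76859/42 ≈ 1830.0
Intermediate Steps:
O = -7 (O = -3 - 4 = -7)
K = -42 (K = (3*(-7))*2 = -21*2 = -42)
1/K - 122*(-15) = 1/(-42) - 122*(-15) = -1/42 + 1830 = 76859/42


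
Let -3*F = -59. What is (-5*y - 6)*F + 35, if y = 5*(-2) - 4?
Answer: 3881/3 ≈ 1293.7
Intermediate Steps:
y = -14 (y = -10 - 4 = -14)
F = 59/3 (F = -⅓*(-59) = 59/3 ≈ 19.667)
(-5*y - 6)*F + 35 = (-5*(-14) - 6)*(59/3) + 35 = (70 - 6)*(59/3) + 35 = 64*(59/3) + 35 = 3776/3 + 35 = 3881/3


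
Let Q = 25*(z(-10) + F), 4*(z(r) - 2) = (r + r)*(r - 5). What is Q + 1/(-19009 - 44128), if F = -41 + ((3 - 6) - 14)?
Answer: 29990074/63137 ≈ 475.00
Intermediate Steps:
z(r) = 2 + r*(-5 + r)/2 (z(r) = 2 + ((r + r)*(r - 5))/4 = 2 + ((2*r)*(-5 + r))/4 = 2 + (2*r*(-5 + r))/4 = 2 + r*(-5 + r)/2)
F = -58 (F = -41 + (-3 - 14) = -41 - 17 = -58)
Q = 475 (Q = 25*((2 + (1/2)*(-10)**2 - 5/2*(-10)) - 58) = 25*((2 + (1/2)*100 + 25) - 58) = 25*((2 + 50 + 25) - 58) = 25*(77 - 58) = 25*19 = 475)
Q + 1/(-19009 - 44128) = 475 + 1/(-19009 - 44128) = 475 + 1/(-63137) = 475 - 1/63137 = 29990074/63137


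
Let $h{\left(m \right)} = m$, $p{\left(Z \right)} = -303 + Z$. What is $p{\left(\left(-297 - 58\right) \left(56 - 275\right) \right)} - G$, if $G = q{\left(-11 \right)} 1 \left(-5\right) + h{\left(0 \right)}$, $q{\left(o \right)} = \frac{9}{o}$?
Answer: $\frac{851817}{11} \approx 77438.0$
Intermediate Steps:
$G = \frac{45}{11}$ ($G = \frac{9}{-11} \cdot 1 \left(-5\right) + 0 = 9 \left(- \frac{1}{11}\right) \left(-5\right) + 0 = \left(- \frac{9}{11}\right) \left(-5\right) + 0 = \frac{45}{11} + 0 = \frac{45}{11} \approx 4.0909$)
$p{\left(\left(-297 - 58\right) \left(56 - 275\right) \right)} - G = \left(-303 + \left(-297 - 58\right) \left(56 - 275\right)\right) - \frac{45}{11} = \left(-303 - -77745\right) - \frac{45}{11} = \left(-303 + 77745\right) - \frac{45}{11} = 77442 - \frac{45}{11} = \frac{851817}{11}$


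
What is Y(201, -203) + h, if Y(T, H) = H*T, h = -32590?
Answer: -73393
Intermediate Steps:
Y(201, -203) + h = -203*201 - 32590 = -40803 - 32590 = -73393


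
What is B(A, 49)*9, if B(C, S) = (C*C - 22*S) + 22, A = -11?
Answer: -8415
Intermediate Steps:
B(C, S) = 22 + C**2 - 22*S (B(C, S) = (C**2 - 22*S) + 22 = 22 + C**2 - 22*S)
B(A, 49)*9 = (22 + (-11)**2 - 22*49)*9 = (22 + 121 - 1078)*9 = -935*9 = -8415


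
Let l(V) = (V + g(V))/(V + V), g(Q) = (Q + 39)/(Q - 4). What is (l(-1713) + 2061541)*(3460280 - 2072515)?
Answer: 5609761674334481595/1960814 ≈ 2.8609e+12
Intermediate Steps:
g(Q) = (39 + Q)/(-4 + Q)
l(V) = (V + (39 + V)/(-4 + V))/(2*V) (l(V) = (V + (39 + V)/(-4 + V))/(V + V) = (V + (39 + V)/(-4 + V))/((2*V)) = (V + (39 + V)/(-4 + V))*(1/(2*V)) = (V + (39 + V)/(-4 + V))/(2*V))
(l(-1713) + 2061541)*(3460280 - 2072515) = ((½)*(39 - 1713 - 1713*(-4 - 1713))/(-1713*(-4 - 1713)) + 2061541)*(3460280 - 2072515) = ((½)*(-1/1713)*(39 - 1713 - 1713*(-1717))/(-1717) + 2061541)*1387765 = ((½)*(-1/1713)*(-1/1717)*(39 - 1713 + 2941221) + 2061541)*1387765 = ((½)*(-1/1713)*(-1/1717)*2939547 + 2061541)*1387765 = (979849/1960814 + 2061541)*1387765 = (4042299434223/1960814)*1387765 = 5609761674334481595/1960814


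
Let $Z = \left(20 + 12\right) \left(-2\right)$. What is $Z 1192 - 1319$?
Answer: $-77607$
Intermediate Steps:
$Z = -64$ ($Z = 32 \left(-2\right) = -64$)
$Z 1192 - 1319 = \left(-64\right) 1192 - 1319 = -76288 - 1319 = -77607$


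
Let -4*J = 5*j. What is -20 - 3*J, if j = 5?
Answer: -5/4 ≈ -1.2500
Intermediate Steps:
J = -25/4 (J = -5*5/4 = -1/4*25 = -25/4 ≈ -6.2500)
-20 - 3*J = -20 - 3*(-25/4) = -20 + 75/4 = -5/4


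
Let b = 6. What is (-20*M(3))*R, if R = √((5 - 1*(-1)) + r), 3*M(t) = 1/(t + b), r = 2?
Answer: -40*√2/27 ≈ -2.0951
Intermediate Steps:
M(t) = 1/(3*(6 + t)) (M(t) = 1/(3*(t + 6)) = 1/(3*(6 + t)))
R = 2*√2 (R = √((5 - 1*(-1)) + 2) = √((5 + 1) + 2) = √(6 + 2) = √8 = 2*√2 ≈ 2.8284)
(-20*M(3))*R = (-20/(3*(6 + 3)))*(2*√2) = (-20/(3*9))*(2*√2) = (-20*1/27)*(2*√2) = -40*√2/27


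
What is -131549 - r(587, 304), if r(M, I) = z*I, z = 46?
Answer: -145533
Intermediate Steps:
r(M, I) = 46*I
-131549 - r(587, 304) = -131549 - 46*304 = -131549 - 1*13984 = -131549 - 13984 = -145533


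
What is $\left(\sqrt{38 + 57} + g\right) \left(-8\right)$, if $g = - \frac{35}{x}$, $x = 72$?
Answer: $\frac{35}{9} - 8 \sqrt{95} \approx -74.085$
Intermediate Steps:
$g = - \frac{35}{72} \approx -0.48611$
$\left(\sqrt{38 + 57} + g\right) \left(-8\right) = \left(\sqrt{38 + 57} - \frac{35}{72}\right) \left(-8\right) = \left(\sqrt{95} - \frac{35}{72}\right) \left(-8\right) = \left(- \frac{35}{72} + \sqrt{95}\right) \left(-8\right) = \frac{35}{9} - 8 \sqrt{95}$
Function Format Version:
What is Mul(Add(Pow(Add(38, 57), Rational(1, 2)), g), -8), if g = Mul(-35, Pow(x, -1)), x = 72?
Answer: Add(Rational(35, 9), Mul(-8, Pow(95, Rational(1, 2)))) ≈ -74.085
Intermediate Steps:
g = Rational(-35, 72) (g = Mul(-35, Pow(72, -1)) = Mul(-35, Rational(1, 72)) = Rational(-35, 72) ≈ -0.48611)
Mul(Add(Pow(Add(38, 57), Rational(1, 2)), g), -8) = Mul(Add(Pow(Add(38, 57), Rational(1, 2)), Rational(-35, 72)), -8) = Mul(Add(Pow(95, Rational(1, 2)), Rational(-35, 72)), -8) = Mul(Add(Rational(-35, 72), Pow(95, Rational(1, 2))), -8) = Add(Rational(35, 9), Mul(-8, Pow(95, Rational(1, 2))))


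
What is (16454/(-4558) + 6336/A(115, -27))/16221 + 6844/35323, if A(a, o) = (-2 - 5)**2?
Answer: 12893141815187/63984622323993 ≈ 0.20150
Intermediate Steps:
A(a, o) = 49 (A(a, o) = (-7)**2 = 49)
(16454/(-4558) + 6336/A(115, -27))/16221 + 6844/35323 = (16454/(-4558) + 6336/49)/16221 + 6844/35323 = (16454*(-1/4558) + 6336*(1/49))*(1/16221) + 6844*(1/35323) = (-8227/2279 + 6336/49)*(1/16221) + 6844/35323 = (14036621/111671)*(1/16221) + 6844/35323 = 14036621/1811415291 + 6844/35323 = 12893141815187/63984622323993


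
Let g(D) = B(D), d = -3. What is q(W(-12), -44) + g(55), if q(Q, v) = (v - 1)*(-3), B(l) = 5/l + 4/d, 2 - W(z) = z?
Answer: 4414/33 ≈ 133.76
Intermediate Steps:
W(z) = 2 - z
B(l) = -4/3 + 5/l (B(l) = 5/l + 4/(-3) = 5/l + 4*(-1/3) = 5/l - 4/3 = -4/3 + 5/l)
g(D) = -4/3 + 5/D
q(Q, v) = 3 - 3*v (q(Q, v) = (-1 + v)*(-3) = 3 - 3*v)
q(W(-12), -44) + g(55) = (3 - 3*(-44)) + (-4/3 + 5/55) = (3 + 132) + (-4/3 + 5*(1/55)) = 135 + (-4/3 + 1/11) = 135 - 41/33 = 4414/33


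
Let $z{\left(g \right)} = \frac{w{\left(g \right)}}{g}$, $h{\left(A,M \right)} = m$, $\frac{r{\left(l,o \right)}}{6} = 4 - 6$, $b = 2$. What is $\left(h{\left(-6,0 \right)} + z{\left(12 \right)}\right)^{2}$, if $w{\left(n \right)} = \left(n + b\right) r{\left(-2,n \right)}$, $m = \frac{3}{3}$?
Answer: $169$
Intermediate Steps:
$r{\left(l,o \right)} = -12$ ($r{\left(l,o \right)} = 6 \left(4 - 6\right) = 6 \left(-2\right) = -12$)
$m = 1$ ($m = 3 \cdot \frac{1}{3} = 1$)
$h{\left(A,M \right)} = 1$
$w{\left(n \right)} = -24 - 12 n$ ($w{\left(n \right)} = \left(n + 2\right) \left(-12\right) = \left(2 + n\right) \left(-12\right) = -24 - 12 n$)
$z{\left(g \right)} = \frac{-24 - 12 g}{g}$
$\left(h{\left(-6,0 \right)} + z{\left(12 \right)}\right)^{2} = \left(1 - \left(12 + \frac{24}{12}\right)\right)^{2} = \left(1 - 14\right)^{2} = \left(-13\right)^{2} = 169$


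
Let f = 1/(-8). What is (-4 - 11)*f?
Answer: 15/8 ≈ 1.8750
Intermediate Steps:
f = -1/8 ≈ -0.12500
(-4 - 11)*f = (-4 - 11)*(-1/8) = -15*(-1/8) = 15/8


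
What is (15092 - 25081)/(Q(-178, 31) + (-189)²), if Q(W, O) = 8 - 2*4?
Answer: -1427/5103 ≈ -0.27964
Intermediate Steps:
Q(W, O) = 0 (Q(W, O) = 8 - 8 = 0)
(15092 - 25081)/(Q(-178, 31) + (-189)²) = (15092 - 25081)/(0 + (-189)²) = -9989/(0 + 35721) = -9989/35721 = -9989*1/35721 = -1427/5103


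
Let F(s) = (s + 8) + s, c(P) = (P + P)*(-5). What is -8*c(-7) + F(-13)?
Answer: -578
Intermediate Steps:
c(P) = -10*P (c(P) = (2*P)*(-5) = -10*P)
F(s) = 8 + 2*s (F(s) = (8 + s) + s = 8 + 2*s)
-8*c(-7) + F(-13) = -(-80)*(-7) + (8 + 2*(-13)) = -8*70 + (8 - 26) = -560 - 18 = -578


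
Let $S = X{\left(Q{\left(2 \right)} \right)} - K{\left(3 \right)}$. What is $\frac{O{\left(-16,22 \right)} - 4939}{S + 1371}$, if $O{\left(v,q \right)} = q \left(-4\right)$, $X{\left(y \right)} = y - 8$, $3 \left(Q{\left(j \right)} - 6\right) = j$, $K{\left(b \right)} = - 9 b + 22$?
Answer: $- \frac{15081}{4124} \approx -3.6569$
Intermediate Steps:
$K{\left(b \right)} = 22 - 9 b$
$Q{\left(j \right)} = 6 + \frac{j}{3}$
$X{\left(y \right)} = -8 + y$
$S = \frac{11}{3}$ ($S = \left(-8 + \left(6 + \frac{1}{3} \cdot 2\right)\right) - \left(22 - 27\right) = \left(-8 + \left(6 + \frac{2}{3}\right)\right) - \left(22 - 27\right) = \left(-8 + \frac{20}{3}\right) - -5 = - \frac{4}{3} + 5 = \frac{11}{3} \approx 3.6667$)
$O{\left(v,q \right)} = - 4 q$
$\frac{O{\left(-16,22 \right)} - 4939}{S + 1371} = \frac{\left(-4\right) 22 - 4939}{\frac{11}{3} + 1371} = \frac{-88 - 4939}{\frac{4124}{3}} = \left(-5027\right) \frac{3}{4124} = - \frac{15081}{4124}$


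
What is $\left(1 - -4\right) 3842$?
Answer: $19210$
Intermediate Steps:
$\left(1 - -4\right) 3842 = \left(1 + 4\right) 3842 = 5 \cdot 3842 = 19210$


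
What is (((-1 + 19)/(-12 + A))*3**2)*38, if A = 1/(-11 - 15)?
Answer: -160056/313 ≈ -511.36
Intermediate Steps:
A = -1/26 (A = 1/(-26) = -1/26 ≈ -0.038462)
(((-1 + 19)/(-12 + A))*3**2)*38 = (((-1 + 19)/(-12 - 1/26))*3**2)*38 = ((18/(-313/26))*9)*38 = ((18*(-26/313))*9)*38 = -468/313*9*38 = -4212/313*38 = -160056/313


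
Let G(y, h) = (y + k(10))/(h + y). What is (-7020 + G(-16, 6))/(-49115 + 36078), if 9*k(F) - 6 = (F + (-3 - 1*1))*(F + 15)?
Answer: 105302/195555 ≈ 0.53848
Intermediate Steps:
k(F) = ⅔ + (-4 + F)*(15 + F)/9 (k(F) = ⅔ + ((F + (-3 - 1*1))*(F + 15))/9 = ⅔ + ((F + (-3 - 1))*(15 + F))/9 = ⅔ + ((F - 4)*(15 + F))/9 = ⅔ + ((-4 + F)*(15 + F))/9 = ⅔ + (-4 + F)*(15 + F)/9)
G(y, h) = (52/3 + y)/(h + y) (G(y, h) = (y + (-6 + (⅑)*10² + (11/9)*10))/(h + y) = (y + (-6 + (⅑)*100 + 110/9))/(h + y) = (y + (-6 + 100/9 + 110/9))/(h + y) = (y + 52/3)/(h + y) = (52/3 + y)/(h + y))
(-7020 + G(-16, 6))/(-49115 + 36078) = (-7020 + (52/3 - 16)/(6 - 16))/(-49115 + 36078) = (-7020 + (4/3)/(-10))/(-13037) = (-7020 - ⅒*4/3)*(-1/13037) = (-7020 - 2/15)*(-1/13037) = -105302/15*(-1/13037) = 105302/195555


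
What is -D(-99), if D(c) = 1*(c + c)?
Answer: 198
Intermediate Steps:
D(c) = 2*c (D(c) = 1*(2*c) = 2*c)
-D(-99) = -2*(-99) = -1*(-198) = 198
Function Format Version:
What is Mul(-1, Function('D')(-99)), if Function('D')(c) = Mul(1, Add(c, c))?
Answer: 198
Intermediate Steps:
Function('D')(c) = Mul(2, c) (Function('D')(c) = Mul(1, Mul(2, c)) = Mul(2, c))
Mul(-1, Function('D')(-99)) = Mul(-1, Mul(2, -99)) = Mul(-1, -198) = 198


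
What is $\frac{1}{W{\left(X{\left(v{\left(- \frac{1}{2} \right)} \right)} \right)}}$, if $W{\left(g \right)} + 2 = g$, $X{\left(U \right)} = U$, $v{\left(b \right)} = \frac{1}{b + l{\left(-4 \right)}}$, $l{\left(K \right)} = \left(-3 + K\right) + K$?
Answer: $- \frac{23}{48} \approx -0.47917$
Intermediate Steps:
$l{\left(K \right)} = -3 + 2 K$
$v{\left(b \right)} = \frac{1}{-11 + b}$ ($v{\left(b \right)} = \frac{1}{b + \left(-3 + 2 \left(-4\right)\right)} = \frac{1}{b - 11} = \frac{1}{-11 + b}$)
$W{\left(g \right)} = -2 + g$
$\frac{1}{W{\left(X{\left(v{\left(- \frac{1}{2} \right)} \right)} \right)}} = \frac{1}{-2 + \frac{1}{-11 - \frac{1}{2}}} = \frac{1}{-2 + \frac{1}{- \frac{23}{2}}} = \frac{1}{-2 - \frac{2}{23}} = \frac{1}{- \frac{48}{23}} = - \frac{23}{48}$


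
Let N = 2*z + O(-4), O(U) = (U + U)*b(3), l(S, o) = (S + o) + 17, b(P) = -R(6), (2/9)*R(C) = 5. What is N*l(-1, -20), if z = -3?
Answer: -696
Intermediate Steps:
R(C) = 45/2 (R(C) = (9/2)*5 = 45/2)
b(P) = -45/2 (b(P) = -1*45/2 = -45/2)
l(S, o) = 17 + S + o
O(U) = -45*U (O(U) = (U + U)*(-45/2) = (2*U)*(-45/2) = -45*U)
N = 174 (N = 2*(-3) - 45*(-4) = -6 + 180 = 174)
N*l(-1, -20) = 174*(17 - 1 - 20) = 174*(-4) = -696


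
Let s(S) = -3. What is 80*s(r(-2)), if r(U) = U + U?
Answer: -240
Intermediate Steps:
r(U) = 2*U
80*s(r(-2)) = 80*(-3) = -240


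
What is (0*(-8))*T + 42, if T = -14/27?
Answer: 42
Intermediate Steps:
T = -14/27 (T = -14*1/27 = -14/27 ≈ -0.51852)
(0*(-8))*T + 42 = (0*(-8))*(-14/27) + 42 = 0*(-14/27) + 42 = 0 + 42 = 42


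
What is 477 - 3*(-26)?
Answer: 555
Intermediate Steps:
477 - 3*(-26) = 477 + 78 = 555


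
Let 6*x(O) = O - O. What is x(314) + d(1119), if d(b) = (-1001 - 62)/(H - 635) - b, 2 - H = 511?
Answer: -1279073/1144 ≈ -1118.1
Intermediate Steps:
H = -509 (H = 2 - 1*511 = 2 - 511 = -509)
d(b) = 1063/1144 - b (d(b) = (-1001 - 62)/(-509 - 635) - b = -1063/(-1144) - b = -1063*(-1/1144) - b = 1063/1144 - b)
x(O) = 0 (x(O) = (O - O)/6 = (⅙)*0 = 0)
x(314) + d(1119) = 0 + (1063/1144 - 1*1119) = 0 + (1063/1144 - 1119) = 0 - 1279073/1144 = -1279073/1144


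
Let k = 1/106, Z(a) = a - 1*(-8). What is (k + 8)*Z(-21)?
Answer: -11037/106 ≈ -104.12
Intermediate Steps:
Z(a) = 8 + a (Z(a) = a + 8 = 8 + a)
k = 1/106 ≈ 0.0094340
(k + 8)*Z(-21) = (1/106 + 8)*(8 - 21) = (849/106)*(-13) = -11037/106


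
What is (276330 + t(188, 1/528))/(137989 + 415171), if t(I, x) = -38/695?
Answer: 24006164/48055775 ≈ 0.49955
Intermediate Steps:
t(I, x) = -38/695 (t(I, x) = -38*1/695 = -38/695)
(276330 + t(188, 1/528))/(137989 + 415171) = (276330 - 38/695)/(137989 + 415171) = (192049312/695)/553160 = (192049312/695)*(1/553160) = 24006164/48055775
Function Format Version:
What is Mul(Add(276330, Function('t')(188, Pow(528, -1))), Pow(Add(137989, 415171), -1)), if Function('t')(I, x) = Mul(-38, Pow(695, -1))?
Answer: Rational(24006164, 48055775) ≈ 0.49955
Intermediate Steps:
Function('t')(I, x) = Rational(-38, 695) (Function('t')(I, x) = Mul(-38, Rational(1, 695)) = Rational(-38, 695))
Mul(Add(276330, Function('t')(188, Pow(528, -1))), Pow(Add(137989, 415171), -1)) = Mul(Add(276330, Rational(-38, 695)), Pow(Add(137989, 415171), -1)) = Mul(Rational(192049312, 695), Pow(553160, -1)) = Mul(Rational(192049312, 695), Rational(1, 553160)) = Rational(24006164, 48055775)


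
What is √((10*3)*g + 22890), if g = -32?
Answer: √21930 ≈ 148.09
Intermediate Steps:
√((10*3)*g + 22890) = √((10*3)*(-32) + 22890) = √(30*(-32) + 22890) = √(-960 + 22890) = √21930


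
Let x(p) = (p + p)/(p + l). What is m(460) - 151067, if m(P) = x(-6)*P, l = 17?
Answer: -1667257/11 ≈ -1.5157e+5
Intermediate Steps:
x(p) = 2*p/(17 + p) (x(p) = (p + p)/(p + 17) = (2*p)/(17 + p) = 2*p/(17 + p))
m(P) = -12*P/11 (m(P) = (2*(-6)/(17 - 6))*P = (2*(-6)/11)*P = (2*(-6)*(1/11))*P = -12*P/11)
m(460) - 151067 = -12/11*460 - 151067 = -5520/11 - 151067 = -1667257/11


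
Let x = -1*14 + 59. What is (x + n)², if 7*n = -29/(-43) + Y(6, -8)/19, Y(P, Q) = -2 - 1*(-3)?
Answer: 66537686601/32706961 ≈ 2034.4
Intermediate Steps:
Y(P, Q) = 1 (Y(P, Q) = -2 + 3 = 1)
x = 45 (x = -14 + 59 = 45)
n = 594/5719 (n = (-29/(-43) + 1/19)/7 = (-29*(-1/43) + 1*(1/19))/7 = (29/43 + 1/19)/7 = (⅐)*(594/817) = 594/5719 ≈ 0.10386)
(x + n)² = (45 + 594/5719)² = (257949/5719)² = 66537686601/32706961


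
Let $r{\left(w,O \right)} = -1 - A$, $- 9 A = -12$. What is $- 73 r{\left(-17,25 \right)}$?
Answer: $\frac{511}{3} \approx 170.33$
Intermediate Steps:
$A = \frac{4}{3}$ ($A = \left(- \frac{1}{9}\right) \left(-12\right) = \frac{4}{3} \approx 1.3333$)
$r{\left(w,O \right)} = - \frac{7}{3}$ ($r{\left(w,O \right)} = -1 - \frac{4}{3} = - \frac{7}{3}$)
$- 73 r{\left(-17,25 \right)} = \left(-73\right) \left(- \frac{7}{3}\right) = \frac{511}{3}$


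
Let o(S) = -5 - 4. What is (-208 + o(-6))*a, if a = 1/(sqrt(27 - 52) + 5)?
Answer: -217/10 + 217*I/10 ≈ -21.7 + 21.7*I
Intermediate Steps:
o(S) = -9
a = (5 - 5*I)/50 (a = 1/(sqrt(-25) + 5) = 1/(5*I + 5) = 1/(5 + 5*I) = (5 - 5*I)/50 ≈ 0.1 - 0.1*I)
(-208 + o(-6))*a = (-208 - 9)*(1/10 - I/10) = -217*(1/10 - I/10) = -217/10 + 217*I/10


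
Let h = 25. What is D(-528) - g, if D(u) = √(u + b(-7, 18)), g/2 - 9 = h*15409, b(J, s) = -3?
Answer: -770468 + 3*I*√59 ≈ -7.7047e+5 + 23.043*I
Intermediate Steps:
g = 770468 (g = 18 + 2*(25*15409) = 18 + 2*385225 = 18 + 770450 = 770468)
D(u) = √(-3 + u) (D(u) = √(u - 3) = √(-3 + u))
D(-528) - g = √(-3 - 528) - 1*770468 = √(-531) - 770468 = 3*I*√59 - 770468 = -770468 + 3*I*√59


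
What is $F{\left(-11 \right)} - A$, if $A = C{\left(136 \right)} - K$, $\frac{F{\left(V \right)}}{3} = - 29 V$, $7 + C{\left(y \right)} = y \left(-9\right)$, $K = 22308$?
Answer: $24496$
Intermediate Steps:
$C{\left(y \right)} = -7 - 9 y$ ($C{\left(y \right)} = -7 + y \left(-9\right) = -7 - 9 y$)
$F{\left(V \right)} = - 87 V$ ($F{\left(V \right)} = 3 \left(- 29 V\right) = - 87 V$)
$A = -23539$ ($A = \left(-7 - 1224\right) - 22308 = -1231 - 22308 = -23539$)
$F{\left(-11 \right)} - A = \left(-87\right) \left(-11\right) - -23539 = 957 + 23539 = 24496$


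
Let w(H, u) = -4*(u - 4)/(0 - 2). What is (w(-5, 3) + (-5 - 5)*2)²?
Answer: 484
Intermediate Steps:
w(H, u) = -8 + 2*u (w(H, u) = -4*(-4 + u)/(-2) = -4*(-4 + u)*(-1)/2 = -4*(2 - u/2) = -8 + 2*u)
(w(-5, 3) + (-5 - 5)*2)² = ((-8 + 2*3) + (-5 - 5)*2)² = ((-8 + 6) - 10*2)² = (-2 - 20)² = (-22)² = 484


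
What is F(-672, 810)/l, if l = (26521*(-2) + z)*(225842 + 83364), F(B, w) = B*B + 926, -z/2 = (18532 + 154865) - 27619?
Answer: -226255/53275884594 ≈ -4.2469e-6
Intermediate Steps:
z = -291556 (z = -2*((18532 + 154865) - 27619) = -2*(173397 - 27619) = -2*145778 = -291556)
F(B, w) = 926 + B² (F(B, w) = B² + 926 = 926 + B²)
l = -106551769188 (l = (26521*(-2) - 291556)*(225842 + 83364) = (-53042 - 291556)*309206 = -344598*309206 = -106551769188)
F(-672, 810)/l = (926 + (-672)²)/(-106551769188) = (926 + 451584)*(-1/106551769188) = 452510*(-1/106551769188) = -226255/53275884594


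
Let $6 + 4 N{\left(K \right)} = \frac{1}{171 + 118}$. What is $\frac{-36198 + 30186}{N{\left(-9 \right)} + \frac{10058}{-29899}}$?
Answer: $\frac{207794222928}{63442015} \approx 3275.3$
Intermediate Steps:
$N{\left(K \right)} = - \frac{1733}{1156}$ ($N{\left(K \right)} = - \frac{3}{2} + \frac{1}{4 \left(171 + 118\right)} = - \frac{3}{2} + \frac{1}{4 \cdot 289} = - \frac{3}{2} + \frac{1}{4} \cdot \frac{1}{289} = - \frac{3}{2} + \frac{1}{1156} = - \frac{1733}{1156}$)
$\frac{-36198 + 30186}{N{\left(-9 \right)} + \frac{10058}{-29899}} = \frac{-36198 + 30186}{- \frac{1733}{1156} + \frac{10058}{-29899}} = - \frac{6012}{- \frac{1733}{1156} + 10058 \left(- \frac{1}{29899}\right)} = - \frac{6012}{- \frac{1733}{1156} - \frac{10058}{29899}} = - \frac{6012}{- \frac{63442015}{34563244}} = \left(-6012\right) \left(- \frac{34563244}{63442015}\right) = \frac{207794222928}{63442015}$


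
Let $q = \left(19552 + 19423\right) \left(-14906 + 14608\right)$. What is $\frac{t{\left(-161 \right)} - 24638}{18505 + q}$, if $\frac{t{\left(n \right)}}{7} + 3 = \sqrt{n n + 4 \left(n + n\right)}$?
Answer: $\frac{24659}{11596045} - \frac{21 \sqrt{2737}}{11596045} \approx 0.0020318$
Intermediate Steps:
$q = -11614550$ ($q = 38975 \left(-298\right) = -11614550$)
$t{\left(n \right)} = -21 + 7 \sqrt{n^{2} + 8 n}$ ($t{\left(n \right)} = -21 + 7 \sqrt{n n + 4 \left(n + n\right)} = -21 + 7 \sqrt{n^{2} + 4 \cdot 2 n} = -21 + 7 \sqrt{n^{2} + 8 n}$)
$\frac{t{\left(-161 \right)} - 24638}{18505 + q} = \frac{\left(-21 + 7 \sqrt{- 161 \left(8 - 161\right)}\right) - 24638}{18505 - 11614550} = \frac{\left(-21 + 7 \sqrt{\left(-161\right) \left(-153\right)}\right) - 24638}{-11596045} = \left(\left(-21 + 7 \sqrt{24633}\right) - 24638\right) \left(- \frac{1}{11596045}\right) = \left(\left(-21 + 7 \cdot 3 \sqrt{2737}\right) - 24638\right) \left(- \frac{1}{11596045}\right) = \left(\left(-21 + 21 \sqrt{2737}\right) - 24638\right) \left(- \frac{1}{11596045}\right) = \left(-24659 + 21 \sqrt{2737}\right) \left(- \frac{1}{11596045}\right) = \frac{24659}{11596045} - \frac{21 \sqrt{2737}}{11596045}$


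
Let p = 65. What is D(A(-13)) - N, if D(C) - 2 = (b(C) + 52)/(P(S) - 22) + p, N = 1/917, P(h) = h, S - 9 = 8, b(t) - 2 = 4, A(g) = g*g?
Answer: 254004/4585 ≈ 55.399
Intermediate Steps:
A(g) = g²
b(t) = 6 (b(t) = 2 + 4 = 6)
S = 17 (S = 9 + 8 = 17)
N = 1/917 ≈ 0.0010905
D(C) = 277/5 (D(C) = 2 + ((6 + 52)/(17 - 22) + 65) = 2 + (58/(-5) + 65) = 2 + (58*(-⅕) + 65) = 2 + (-58/5 + 65) = 2 + 267/5 = 277/5)
D(A(-13)) - N = 277/5 - 1*1/917 = 277/5 - 1/917 = 254004/4585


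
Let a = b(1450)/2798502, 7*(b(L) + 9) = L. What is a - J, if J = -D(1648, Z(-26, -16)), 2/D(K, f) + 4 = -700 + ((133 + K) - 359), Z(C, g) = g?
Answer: 20087447/7032635526 ≈ 0.0028563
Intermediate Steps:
b(L) = -9 + L/7
D(K, f) = 2/(-930 + K) (D(K, f) = 2/(-4 + (-700 + ((133 + K) - 359))) = 2/(-4 + (-700 + (-226 + K))) = 2/(-4 + (-926 + K)) = 2/(-930 + K))
a = 1387/19589514 (a = (-9 + (⅐)*1450)/2798502 = (-9 + 1450/7)*(1/2798502) = (1387/7)*(1/2798502) = 1387/19589514 ≈ 7.0803e-5)
J = -1/359 (J = -2/(-930 + 1648) = -2/718 = -1*1/359 = -1/359 ≈ -0.0027855)
a - J = 1387/19589514 - 1*(-1/359) = 1387/19589514 + 1/359 = 20087447/7032635526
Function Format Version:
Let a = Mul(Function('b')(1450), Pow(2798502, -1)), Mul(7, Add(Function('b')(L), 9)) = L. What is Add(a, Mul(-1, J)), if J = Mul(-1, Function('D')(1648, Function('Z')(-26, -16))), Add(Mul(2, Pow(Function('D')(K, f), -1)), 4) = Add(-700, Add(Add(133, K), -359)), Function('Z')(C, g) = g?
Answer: Rational(20087447, 7032635526) ≈ 0.0028563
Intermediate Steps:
Function('b')(L) = Add(-9, Mul(Rational(1, 7), L))
Function('D')(K, f) = Mul(2, Pow(Add(-930, K), -1)) (Function('D')(K, f) = Mul(2, Pow(Add(-4, Add(-700, Add(Add(133, K), -359))), -1)) = Mul(2, Pow(Add(-4, Add(-700, Add(-226, K))), -1)) = Mul(2, Pow(Add(-4, Add(-926, K)), -1)) = Mul(2, Pow(Add(-930, K), -1)))
a = Rational(1387, 19589514) (a = Mul(Add(-9, Mul(Rational(1, 7), 1450)), Pow(2798502, -1)) = Mul(Add(-9, Rational(1450, 7)), Rational(1, 2798502)) = Mul(Rational(1387, 7), Rational(1, 2798502)) = Rational(1387, 19589514) ≈ 7.0803e-5)
J = Rational(-1, 359) (J = Mul(-1, Mul(2, Pow(Add(-930, 1648), -1))) = Mul(-1, Mul(2, Pow(718, -1))) = Mul(-1, Mul(2, Rational(1, 718))) = Mul(-1, Rational(1, 359)) = Rational(-1, 359) ≈ -0.0027855)
Add(a, Mul(-1, J)) = Add(Rational(1387, 19589514), Mul(-1, Rational(-1, 359))) = Add(Rational(1387, 19589514), Rational(1, 359)) = Rational(20087447, 7032635526)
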